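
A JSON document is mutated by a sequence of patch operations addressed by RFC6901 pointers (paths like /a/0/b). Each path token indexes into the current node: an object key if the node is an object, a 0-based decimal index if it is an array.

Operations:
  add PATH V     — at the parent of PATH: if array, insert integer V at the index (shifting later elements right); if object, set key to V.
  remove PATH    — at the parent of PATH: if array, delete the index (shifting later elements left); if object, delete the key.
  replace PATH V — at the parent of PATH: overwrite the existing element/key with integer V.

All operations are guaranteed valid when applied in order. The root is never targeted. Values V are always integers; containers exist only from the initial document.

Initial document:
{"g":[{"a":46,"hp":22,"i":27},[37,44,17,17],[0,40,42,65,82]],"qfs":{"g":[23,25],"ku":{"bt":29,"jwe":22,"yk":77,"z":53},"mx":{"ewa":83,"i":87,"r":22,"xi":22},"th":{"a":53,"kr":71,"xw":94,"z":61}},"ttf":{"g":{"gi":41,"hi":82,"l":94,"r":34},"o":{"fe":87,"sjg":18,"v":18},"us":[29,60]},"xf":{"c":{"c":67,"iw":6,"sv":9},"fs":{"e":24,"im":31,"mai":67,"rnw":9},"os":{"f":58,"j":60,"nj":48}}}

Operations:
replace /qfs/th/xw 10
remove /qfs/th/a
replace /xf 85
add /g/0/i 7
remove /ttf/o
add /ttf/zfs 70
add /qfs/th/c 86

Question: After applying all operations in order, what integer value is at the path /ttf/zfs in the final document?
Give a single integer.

After op 1 (replace /qfs/th/xw 10): {"g":[{"a":46,"hp":22,"i":27},[37,44,17,17],[0,40,42,65,82]],"qfs":{"g":[23,25],"ku":{"bt":29,"jwe":22,"yk":77,"z":53},"mx":{"ewa":83,"i":87,"r":22,"xi":22},"th":{"a":53,"kr":71,"xw":10,"z":61}},"ttf":{"g":{"gi":41,"hi":82,"l":94,"r":34},"o":{"fe":87,"sjg":18,"v":18},"us":[29,60]},"xf":{"c":{"c":67,"iw":6,"sv":9},"fs":{"e":24,"im":31,"mai":67,"rnw":9},"os":{"f":58,"j":60,"nj":48}}}
After op 2 (remove /qfs/th/a): {"g":[{"a":46,"hp":22,"i":27},[37,44,17,17],[0,40,42,65,82]],"qfs":{"g":[23,25],"ku":{"bt":29,"jwe":22,"yk":77,"z":53},"mx":{"ewa":83,"i":87,"r":22,"xi":22},"th":{"kr":71,"xw":10,"z":61}},"ttf":{"g":{"gi":41,"hi":82,"l":94,"r":34},"o":{"fe":87,"sjg":18,"v":18},"us":[29,60]},"xf":{"c":{"c":67,"iw":6,"sv":9},"fs":{"e":24,"im":31,"mai":67,"rnw":9},"os":{"f":58,"j":60,"nj":48}}}
After op 3 (replace /xf 85): {"g":[{"a":46,"hp":22,"i":27},[37,44,17,17],[0,40,42,65,82]],"qfs":{"g":[23,25],"ku":{"bt":29,"jwe":22,"yk":77,"z":53},"mx":{"ewa":83,"i":87,"r":22,"xi":22},"th":{"kr":71,"xw":10,"z":61}},"ttf":{"g":{"gi":41,"hi":82,"l":94,"r":34},"o":{"fe":87,"sjg":18,"v":18},"us":[29,60]},"xf":85}
After op 4 (add /g/0/i 7): {"g":[{"a":46,"hp":22,"i":7},[37,44,17,17],[0,40,42,65,82]],"qfs":{"g":[23,25],"ku":{"bt":29,"jwe":22,"yk":77,"z":53},"mx":{"ewa":83,"i":87,"r":22,"xi":22},"th":{"kr":71,"xw":10,"z":61}},"ttf":{"g":{"gi":41,"hi":82,"l":94,"r":34},"o":{"fe":87,"sjg":18,"v":18},"us":[29,60]},"xf":85}
After op 5 (remove /ttf/o): {"g":[{"a":46,"hp":22,"i":7},[37,44,17,17],[0,40,42,65,82]],"qfs":{"g":[23,25],"ku":{"bt":29,"jwe":22,"yk":77,"z":53},"mx":{"ewa":83,"i":87,"r":22,"xi":22},"th":{"kr":71,"xw":10,"z":61}},"ttf":{"g":{"gi":41,"hi":82,"l":94,"r":34},"us":[29,60]},"xf":85}
After op 6 (add /ttf/zfs 70): {"g":[{"a":46,"hp":22,"i":7},[37,44,17,17],[0,40,42,65,82]],"qfs":{"g":[23,25],"ku":{"bt":29,"jwe":22,"yk":77,"z":53},"mx":{"ewa":83,"i":87,"r":22,"xi":22},"th":{"kr":71,"xw":10,"z":61}},"ttf":{"g":{"gi":41,"hi":82,"l":94,"r":34},"us":[29,60],"zfs":70},"xf":85}
After op 7 (add /qfs/th/c 86): {"g":[{"a":46,"hp":22,"i":7},[37,44,17,17],[0,40,42,65,82]],"qfs":{"g":[23,25],"ku":{"bt":29,"jwe":22,"yk":77,"z":53},"mx":{"ewa":83,"i":87,"r":22,"xi":22},"th":{"c":86,"kr":71,"xw":10,"z":61}},"ttf":{"g":{"gi":41,"hi":82,"l":94,"r":34},"us":[29,60],"zfs":70},"xf":85}
Value at /ttf/zfs: 70

Answer: 70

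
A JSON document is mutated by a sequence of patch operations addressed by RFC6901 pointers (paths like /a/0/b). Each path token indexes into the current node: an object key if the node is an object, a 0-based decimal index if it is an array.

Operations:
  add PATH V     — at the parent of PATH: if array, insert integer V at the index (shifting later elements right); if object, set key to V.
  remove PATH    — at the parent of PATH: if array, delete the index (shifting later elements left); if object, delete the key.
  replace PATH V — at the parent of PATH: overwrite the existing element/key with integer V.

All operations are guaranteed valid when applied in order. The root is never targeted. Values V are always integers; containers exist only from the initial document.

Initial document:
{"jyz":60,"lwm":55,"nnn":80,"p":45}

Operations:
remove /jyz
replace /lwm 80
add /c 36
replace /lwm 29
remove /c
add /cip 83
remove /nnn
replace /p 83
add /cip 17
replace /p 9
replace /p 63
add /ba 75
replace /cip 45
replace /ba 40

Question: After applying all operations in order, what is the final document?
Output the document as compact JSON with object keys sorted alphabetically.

Answer: {"ba":40,"cip":45,"lwm":29,"p":63}

Derivation:
After op 1 (remove /jyz): {"lwm":55,"nnn":80,"p":45}
After op 2 (replace /lwm 80): {"lwm":80,"nnn":80,"p":45}
After op 3 (add /c 36): {"c":36,"lwm":80,"nnn":80,"p":45}
After op 4 (replace /lwm 29): {"c":36,"lwm":29,"nnn":80,"p":45}
After op 5 (remove /c): {"lwm":29,"nnn":80,"p":45}
After op 6 (add /cip 83): {"cip":83,"lwm":29,"nnn":80,"p":45}
After op 7 (remove /nnn): {"cip":83,"lwm":29,"p":45}
After op 8 (replace /p 83): {"cip":83,"lwm":29,"p":83}
After op 9 (add /cip 17): {"cip":17,"lwm":29,"p":83}
After op 10 (replace /p 9): {"cip":17,"lwm":29,"p":9}
After op 11 (replace /p 63): {"cip":17,"lwm":29,"p":63}
After op 12 (add /ba 75): {"ba":75,"cip":17,"lwm":29,"p":63}
After op 13 (replace /cip 45): {"ba":75,"cip":45,"lwm":29,"p":63}
After op 14 (replace /ba 40): {"ba":40,"cip":45,"lwm":29,"p":63}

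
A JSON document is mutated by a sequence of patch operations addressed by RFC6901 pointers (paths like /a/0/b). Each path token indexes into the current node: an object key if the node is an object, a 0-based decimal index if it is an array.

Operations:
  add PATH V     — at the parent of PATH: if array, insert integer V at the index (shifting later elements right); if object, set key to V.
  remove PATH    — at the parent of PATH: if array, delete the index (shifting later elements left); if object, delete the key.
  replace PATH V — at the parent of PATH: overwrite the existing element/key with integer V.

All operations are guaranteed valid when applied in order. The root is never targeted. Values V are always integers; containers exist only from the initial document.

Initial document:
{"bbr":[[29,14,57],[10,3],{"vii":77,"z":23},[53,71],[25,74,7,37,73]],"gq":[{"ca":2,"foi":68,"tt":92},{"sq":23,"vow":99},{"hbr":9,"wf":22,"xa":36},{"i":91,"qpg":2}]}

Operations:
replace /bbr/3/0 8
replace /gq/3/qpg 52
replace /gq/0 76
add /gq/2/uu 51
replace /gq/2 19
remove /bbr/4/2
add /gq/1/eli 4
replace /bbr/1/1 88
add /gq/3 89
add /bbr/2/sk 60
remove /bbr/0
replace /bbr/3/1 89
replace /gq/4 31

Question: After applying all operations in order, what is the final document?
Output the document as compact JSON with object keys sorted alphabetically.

After op 1 (replace /bbr/3/0 8): {"bbr":[[29,14,57],[10,3],{"vii":77,"z":23},[8,71],[25,74,7,37,73]],"gq":[{"ca":2,"foi":68,"tt":92},{"sq":23,"vow":99},{"hbr":9,"wf":22,"xa":36},{"i":91,"qpg":2}]}
After op 2 (replace /gq/3/qpg 52): {"bbr":[[29,14,57],[10,3],{"vii":77,"z":23},[8,71],[25,74,7,37,73]],"gq":[{"ca":2,"foi":68,"tt":92},{"sq":23,"vow":99},{"hbr":9,"wf":22,"xa":36},{"i":91,"qpg":52}]}
After op 3 (replace /gq/0 76): {"bbr":[[29,14,57],[10,3],{"vii":77,"z":23},[8,71],[25,74,7,37,73]],"gq":[76,{"sq":23,"vow":99},{"hbr":9,"wf":22,"xa":36},{"i":91,"qpg":52}]}
After op 4 (add /gq/2/uu 51): {"bbr":[[29,14,57],[10,3],{"vii":77,"z":23},[8,71],[25,74,7,37,73]],"gq":[76,{"sq":23,"vow":99},{"hbr":9,"uu":51,"wf":22,"xa":36},{"i":91,"qpg":52}]}
After op 5 (replace /gq/2 19): {"bbr":[[29,14,57],[10,3],{"vii":77,"z":23},[8,71],[25,74,7,37,73]],"gq":[76,{"sq":23,"vow":99},19,{"i":91,"qpg":52}]}
After op 6 (remove /bbr/4/2): {"bbr":[[29,14,57],[10,3],{"vii":77,"z":23},[8,71],[25,74,37,73]],"gq":[76,{"sq":23,"vow":99},19,{"i":91,"qpg":52}]}
After op 7 (add /gq/1/eli 4): {"bbr":[[29,14,57],[10,3],{"vii":77,"z":23},[8,71],[25,74,37,73]],"gq":[76,{"eli":4,"sq":23,"vow":99},19,{"i":91,"qpg":52}]}
After op 8 (replace /bbr/1/1 88): {"bbr":[[29,14,57],[10,88],{"vii":77,"z":23},[8,71],[25,74,37,73]],"gq":[76,{"eli":4,"sq":23,"vow":99},19,{"i":91,"qpg":52}]}
After op 9 (add /gq/3 89): {"bbr":[[29,14,57],[10,88],{"vii":77,"z":23},[8,71],[25,74,37,73]],"gq":[76,{"eli":4,"sq":23,"vow":99},19,89,{"i":91,"qpg":52}]}
After op 10 (add /bbr/2/sk 60): {"bbr":[[29,14,57],[10,88],{"sk":60,"vii":77,"z":23},[8,71],[25,74,37,73]],"gq":[76,{"eli":4,"sq":23,"vow":99},19,89,{"i":91,"qpg":52}]}
After op 11 (remove /bbr/0): {"bbr":[[10,88],{"sk":60,"vii":77,"z":23},[8,71],[25,74,37,73]],"gq":[76,{"eli":4,"sq":23,"vow":99},19,89,{"i":91,"qpg":52}]}
After op 12 (replace /bbr/3/1 89): {"bbr":[[10,88],{"sk":60,"vii":77,"z":23},[8,71],[25,89,37,73]],"gq":[76,{"eli":4,"sq":23,"vow":99},19,89,{"i":91,"qpg":52}]}
After op 13 (replace /gq/4 31): {"bbr":[[10,88],{"sk":60,"vii":77,"z":23},[8,71],[25,89,37,73]],"gq":[76,{"eli":4,"sq":23,"vow":99},19,89,31]}

Answer: {"bbr":[[10,88],{"sk":60,"vii":77,"z":23},[8,71],[25,89,37,73]],"gq":[76,{"eli":4,"sq":23,"vow":99},19,89,31]}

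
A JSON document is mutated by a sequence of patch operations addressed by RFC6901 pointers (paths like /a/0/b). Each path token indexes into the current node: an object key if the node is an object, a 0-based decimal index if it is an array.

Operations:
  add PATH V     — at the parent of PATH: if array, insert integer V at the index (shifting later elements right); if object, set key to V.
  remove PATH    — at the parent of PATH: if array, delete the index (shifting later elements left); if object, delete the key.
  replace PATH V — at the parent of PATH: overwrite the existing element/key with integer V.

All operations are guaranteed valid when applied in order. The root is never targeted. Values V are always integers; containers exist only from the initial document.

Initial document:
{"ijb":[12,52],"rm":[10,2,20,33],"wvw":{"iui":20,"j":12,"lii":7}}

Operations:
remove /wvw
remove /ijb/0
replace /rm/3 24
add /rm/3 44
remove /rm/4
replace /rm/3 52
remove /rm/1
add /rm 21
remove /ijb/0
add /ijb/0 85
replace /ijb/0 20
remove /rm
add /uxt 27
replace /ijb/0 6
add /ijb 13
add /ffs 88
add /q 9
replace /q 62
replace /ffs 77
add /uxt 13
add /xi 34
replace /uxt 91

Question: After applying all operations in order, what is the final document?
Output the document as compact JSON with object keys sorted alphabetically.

Answer: {"ffs":77,"ijb":13,"q":62,"uxt":91,"xi":34}

Derivation:
After op 1 (remove /wvw): {"ijb":[12,52],"rm":[10,2,20,33]}
After op 2 (remove /ijb/0): {"ijb":[52],"rm":[10,2,20,33]}
After op 3 (replace /rm/3 24): {"ijb":[52],"rm":[10,2,20,24]}
After op 4 (add /rm/3 44): {"ijb":[52],"rm":[10,2,20,44,24]}
After op 5 (remove /rm/4): {"ijb":[52],"rm":[10,2,20,44]}
After op 6 (replace /rm/3 52): {"ijb":[52],"rm":[10,2,20,52]}
After op 7 (remove /rm/1): {"ijb":[52],"rm":[10,20,52]}
After op 8 (add /rm 21): {"ijb":[52],"rm":21}
After op 9 (remove /ijb/0): {"ijb":[],"rm":21}
After op 10 (add /ijb/0 85): {"ijb":[85],"rm":21}
After op 11 (replace /ijb/0 20): {"ijb":[20],"rm":21}
After op 12 (remove /rm): {"ijb":[20]}
After op 13 (add /uxt 27): {"ijb":[20],"uxt":27}
After op 14 (replace /ijb/0 6): {"ijb":[6],"uxt":27}
After op 15 (add /ijb 13): {"ijb":13,"uxt":27}
After op 16 (add /ffs 88): {"ffs":88,"ijb":13,"uxt":27}
After op 17 (add /q 9): {"ffs":88,"ijb":13,"q":9,"uxt":27}
After op 18 (replace /q 62): {"ffs":88,"ijb":13,"q":62,"uxt":27}
After op 19 (replace /ffs 77): {"ffs":77,"ijb":13,"q":62,"uxt":27}
After op 20 (add /uxt 13): {"ffs":77,"ijb":13,"q":62,"uxt":13}
After op 21 (add /xi 34): {"ffs":77,"ijb":13,"q":62,"uxt":13,"xi":34}
After op 22 (replace /uxt 91): {"ffs":77,"ijb":13,"q":62,"uxt":91,"xi":34}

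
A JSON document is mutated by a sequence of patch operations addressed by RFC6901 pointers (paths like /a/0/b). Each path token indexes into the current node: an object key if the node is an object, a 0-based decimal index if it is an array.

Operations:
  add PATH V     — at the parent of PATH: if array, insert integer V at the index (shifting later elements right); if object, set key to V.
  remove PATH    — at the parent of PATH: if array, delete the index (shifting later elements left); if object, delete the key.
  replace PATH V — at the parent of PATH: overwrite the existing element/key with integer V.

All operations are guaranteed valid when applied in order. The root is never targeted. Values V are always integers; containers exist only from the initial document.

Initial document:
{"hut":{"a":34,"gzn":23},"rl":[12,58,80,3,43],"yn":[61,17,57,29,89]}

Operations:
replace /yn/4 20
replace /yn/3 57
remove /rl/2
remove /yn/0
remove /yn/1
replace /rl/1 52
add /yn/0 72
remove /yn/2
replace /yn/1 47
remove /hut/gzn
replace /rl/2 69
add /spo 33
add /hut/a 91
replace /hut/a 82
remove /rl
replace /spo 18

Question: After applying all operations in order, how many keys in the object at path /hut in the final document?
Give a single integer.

After op 1 (replace /yn/4 20): {"hut":{"a":34,"gzn":23},"rl":[12,58,80,3,43],"yn":[61,17,57,29,20]}
After op 2 (replace /yn/3 57): {"hut":{"a":34,"gzn":23},"rl":[12,58,80,3,43],"yn":[61,17,57,57,20]}
After op 3 (remove /rl/2): {"hut":{"a":34,"gzn":23},"rl":[12,58,3,43],"yn":[61,17,57,57,20]}
After op 4 (remove /yn/0): {"hut":{"a":34,"gzn":23},"rl":[12,58,3,43],"yn":[17,57,57,20]}
After op 5 (remove /yn/1): {"hut":{"a":34,"gzn":23},"rl":[12,58,3,43],"yn":[17,57,20]}
After op 6 (replace /rl/1 52): {"hut":{"a":34,"gzn":23},"rl":[12,52,3,43],"yn":[17,57,20]}
After op 7 (add /yn/0 72): {"hut":{"a":34,"gzn":23},"rl":[12,52,3,43],"yn":[72,17,57,20]}
After op 8 (remove /yn/2): {"hut":{"a":34,"gzn":23},"rl":[12,52,3,43],"yn":[72,17,20]}
After op 9 (replace /yn/1 47): {"hut":{"a":34,"gzn":23},"rl":[12,52,3,43],"yn":[72,47,20]}
After op 10 (remove /hut/gzn): {"hut":{"a":34},"rl":[12,52,3,43],"yn":[72,47,20]}
After op 11 (replace /rl/2 69): {"hut":{"a":34},"rl":[12,52,69,43],"yn":[72,47,20]}
After op 12 (add /spo 33): {"hut":{"a":34},"rl":[12,52,69,43],"spo":33,"yn":[72,47,20]}
After op 13 (add /hut/a 91): {"hut":{"a":91},"rl":[12,52,69,43],"spo":33,"yn":[72,47,20]}
After op 14 (replace /hut/a 82): {"hut":{"a":82},"rl":[12,52,69,43],"spo":33,"yn":[72,47,20]}
After op 15 (remove /rl): {"hut":{"a":82},"spo":33,"yn":[72,47,20]}
After op 16 (replace /spo 18): {"hut":{"a":82},"spo":18,"yn":[72,47,20]}
Size at path /hut: 1

Answer: 1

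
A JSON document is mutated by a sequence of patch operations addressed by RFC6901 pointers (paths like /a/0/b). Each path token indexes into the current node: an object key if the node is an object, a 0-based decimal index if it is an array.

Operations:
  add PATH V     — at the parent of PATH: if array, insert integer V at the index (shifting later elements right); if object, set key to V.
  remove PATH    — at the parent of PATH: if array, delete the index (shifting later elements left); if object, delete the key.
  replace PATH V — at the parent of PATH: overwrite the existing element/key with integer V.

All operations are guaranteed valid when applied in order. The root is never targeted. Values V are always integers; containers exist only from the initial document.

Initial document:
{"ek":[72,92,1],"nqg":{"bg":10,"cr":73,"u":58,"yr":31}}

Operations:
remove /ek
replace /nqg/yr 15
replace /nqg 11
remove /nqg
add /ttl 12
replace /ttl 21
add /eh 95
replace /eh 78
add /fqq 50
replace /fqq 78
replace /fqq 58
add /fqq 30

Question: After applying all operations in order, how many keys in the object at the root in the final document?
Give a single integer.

After op 1 (remove /ek): {"nqg":{"bg":10,"cr":73,"u":58,"yr":31}}
After op 2 (replace /nqg/yr 15): {"nqg":{"bg":10,"cr":73,"u":58,"yr":15}}
After op 3 (replace /nqg 11): {"nqg":11}
After op 4 (remove /nqg): {}
After op 5 (add /ttl 12): {"ttl":12}
After op 6 (replace /ttl 21): {"ttl":21}
After op 7 (add /eh 95): {"eh":95,"ttl":21}
After op 8 (replace /eh 78): {"eh":78,"ttl":21}
After op 9 (add /fqq 50): {"eh":78,"fqq":50,"ttl":21}
After op 10 (replace /fqq 78): {"eh":78,"fqq":78,"ttl":21}
After op 11 (replace /fqq 58): {"eh":78,"fqq":58,"ttl":21}
After op 12 (add /fqq 30): {"eh":78,"fqq":30,"ttl":21}
Size at the root: 3

Answer: 3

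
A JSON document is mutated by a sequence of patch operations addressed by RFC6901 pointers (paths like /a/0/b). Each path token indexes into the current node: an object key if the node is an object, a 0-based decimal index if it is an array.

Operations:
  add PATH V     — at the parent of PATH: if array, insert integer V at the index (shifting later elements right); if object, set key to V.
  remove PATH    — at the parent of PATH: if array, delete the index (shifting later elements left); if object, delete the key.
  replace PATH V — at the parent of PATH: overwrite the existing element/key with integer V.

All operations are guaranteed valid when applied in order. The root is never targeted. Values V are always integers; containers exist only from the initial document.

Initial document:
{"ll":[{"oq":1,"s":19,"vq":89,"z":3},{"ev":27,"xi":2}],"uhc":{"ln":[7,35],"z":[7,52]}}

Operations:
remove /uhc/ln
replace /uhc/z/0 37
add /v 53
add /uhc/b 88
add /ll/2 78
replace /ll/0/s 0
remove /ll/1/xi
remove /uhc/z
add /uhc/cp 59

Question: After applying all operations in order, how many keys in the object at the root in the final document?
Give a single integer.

Answer: 3

Derivation:
After op 1 (remove /uhc/ln): {"ll":[{"oq":1,"s":19,"vq":89,"z":3},{"ev":27,"xi":2}],"uhc":{"z":[7,52]}}
After op 2 (replace /uhc/z/0 37): {"ll":[{"oq":1,"s":19,"vq":89,"z":3},{"ev":27,"xi":2}],"uhc":{"z":[37,52]}}
After op 3 (add /v 53): {"ll":[{"oq":1,"s":19,"vq":89,"z":3},{"ev":27,"xi":2}],"uhc":{"z":[37,52]},"v":53}
After op 4 (add /uhc/b 88): {"ll":[{"oq":1,"s":19,"vq":89,"z":3},{"ev":27,"xi":2}],"uhc":{"b":88,"z":[37,52]},"v":53}
After op 5 (add /ll/2 78): {"ll":[{"oq":1,"s":19,"vq":89,"z":3},{"ev":27,"xi":2},78],"uhc":{"b":88,"z":[37,52]},"v":53}
After op 6 (replace /ll/0/s 0): {"ll":[{"oq":1,"s":0,"vq":89,"z":3},{"ev":27,"xi":2},78],"uhc":{"b":88,"z":[37,52]},"v":53}
After op 7 (remove /ll/1/xi): {"ll":[{"oq":1,"s":0,"vq":89,"z":3},{"ev":27},78],"uhc":{"b":88,"z":[37,52]},"v":53}
After op 8 (remove /uhc/z): {"ll":[{"oq":1,"s":0,"vq":89,"z":3},{"ev":27},78],"uhc":{"b":88},"v":53}
After op 9 (add /uhc/cp 59): {"ll":[{"oq":1,"s":0,"vq":89,"z":3},{"ev":27},78],"uhc":{"b":88,"cp":59},"v":53}
Size at the root: 3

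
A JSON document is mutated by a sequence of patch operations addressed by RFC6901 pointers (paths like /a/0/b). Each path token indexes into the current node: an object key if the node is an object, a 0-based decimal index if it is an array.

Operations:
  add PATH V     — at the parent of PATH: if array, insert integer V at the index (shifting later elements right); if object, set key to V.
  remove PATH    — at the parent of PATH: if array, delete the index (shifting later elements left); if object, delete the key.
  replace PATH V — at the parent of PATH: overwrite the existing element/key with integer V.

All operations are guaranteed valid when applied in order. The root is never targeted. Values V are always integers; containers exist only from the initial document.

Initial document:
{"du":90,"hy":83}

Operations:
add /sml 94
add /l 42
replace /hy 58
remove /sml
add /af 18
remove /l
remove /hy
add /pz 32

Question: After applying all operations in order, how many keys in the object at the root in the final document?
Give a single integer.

Answer: 3

Derivation:
After op 1 (add /sml 94): {"du":90,"hy":83,"sml":94}
After op 2 (add /l 42): {"du":90,"hy":83,"l":42,"sml":94}
After op 3 (replace /hy 58): {"du":90,"hy":58,"l":42,"sml":94}
After op 4 (remove /sml): {"du":90,"hy":58,"l":42}
After op 5 (add /af 18): {"af":18,"du":90,"hy":58,"l":42}
After op 6 (remove /l): {"af":18,"du":90,"hy":58}
After op 7 (remove /hy): {"af":18,"du":90}
After op 8 (add /pz 32): {"af":18,"du":90,"pz":32}
Size at the root: 3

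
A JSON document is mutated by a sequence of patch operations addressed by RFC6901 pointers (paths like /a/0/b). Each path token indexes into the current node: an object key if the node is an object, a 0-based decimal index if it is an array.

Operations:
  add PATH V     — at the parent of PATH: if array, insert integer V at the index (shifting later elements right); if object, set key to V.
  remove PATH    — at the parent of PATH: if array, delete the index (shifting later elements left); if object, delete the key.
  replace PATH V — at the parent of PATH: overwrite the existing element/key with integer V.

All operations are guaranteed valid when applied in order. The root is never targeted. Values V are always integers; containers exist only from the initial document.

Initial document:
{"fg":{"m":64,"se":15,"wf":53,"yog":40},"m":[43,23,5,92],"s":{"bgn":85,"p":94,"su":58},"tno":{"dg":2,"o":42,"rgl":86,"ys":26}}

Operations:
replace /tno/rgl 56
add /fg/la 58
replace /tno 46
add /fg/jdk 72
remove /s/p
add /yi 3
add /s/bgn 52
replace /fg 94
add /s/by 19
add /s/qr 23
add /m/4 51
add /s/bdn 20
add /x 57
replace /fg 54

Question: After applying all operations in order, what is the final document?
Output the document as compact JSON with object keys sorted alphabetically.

After op 1 (replace /tno/rgl 56): {"fg":{"m":64,"se":15,"wf":53,"yog":40},"m":[43,23,5,92],"s":{"bgn":85,"p":94,"su":58},"tno":{"dg":2,"o":42,"rgl":56,"ys":26}}
After op 2 (add /fg/la 58): {"fg":{"la":58,"m":64,"se":15,"wf":53,"yog":40},"m":[43,23,5,92],"s":{"bgn":85,"p":94,"su":58},"tno":{"dg":2,"o":42,"rgl":56,"ys":26}}
After op 3 (replace /tno 46): {"fg":{"la":58,"m":64,"se":15,"wf":53,"yog":40},"m":[43,23,5,92],"s":{"bgn":85,"p":94,"su":58},"tno":46}
After op 4 (add /fg/jdk 72): {"fg":{"jdk":72,"la":58,"m":64,"se":15,"wf":53,"yog":40},"m":[43,23,5,92],"s":{"bgn":85,"p":94,"su":58},"tno":46}
After op 5 (remove /s/p): {"fg":{"jdk":72,"la":58,"m":64,"se":15,"wf":53,"yog":40},"m":[43,23,5,92],"s":{"bgn":85,"su":58},"tno":46}
After op 6 (add /yi 3): {"fg":{"jdk":72,"la":58,"m":64,"se":15,"wf":53,"yog":40},"m":[43,23,5,92],"s":{"bgn":85,"su":58},"tno":46,"yi":3}
After op 7 (add /s/bgn 52): {"fg":{"jdk":72,"la":58,"m":64,"se":15,"wf":53,"yog":40},"m":[43,23,5,92],"s":{"bgn":52,"su":58},"tno":46,"yi":3}
After op 8 (replace /fg 94): {"fg":94,"m":[43,23,5,92],"s":{"bgn":52,"su":58},"tno":46,"yi":3}
After op 9 (add /s/by 19): {"fg":94,"m":[43,23,5,92],"s":{"bgn":52,"by":19,"su":58},"tno":46,"yi":3}
After op 10 (add /s/qr 23): {"fg":94,"m":[43,23,5,92],"s":{"bgn":52,"by":19,"qr":23,"su":58},"tno":46,"yi":3}
After op 11 (add /m/4 51): {"fg":94,"m":[43,23,5,92,51],"s":{"bgn":52,"by":19,"qr":23,"su":58},"tno":46,"yi":3}
After op 12 (add /s/bdn 20): {"fg":94,"m":[43,23,5,92,51],"s":{"bdn":20,"bgn":52,"by":19,"qr":23,"su":58},"tno":46,"yi":3}
After op 13 (add /x 57): {"fg":94,"m":[43,23,5,92,51],"s":{"bdn":20,"bgn":52,"by":19,"qr":23,"su":58},"tno":46,"x":57,"yi":3}
After op 14 (replace /fg 54): {"fg":54,"m":[43,23,5,92,51],"s":{"bdn":20,"bgn":52,"by":19,"qr":23,"su":58},"tno":46,"x":57,"yi":3}

Answer: {"fg":54,"m":[43,23,5,92,51],"s":{"bdn":20,"bgn":52,"by":19,"qr":23,"su":58},"tno":46,"x":57,"yi":3}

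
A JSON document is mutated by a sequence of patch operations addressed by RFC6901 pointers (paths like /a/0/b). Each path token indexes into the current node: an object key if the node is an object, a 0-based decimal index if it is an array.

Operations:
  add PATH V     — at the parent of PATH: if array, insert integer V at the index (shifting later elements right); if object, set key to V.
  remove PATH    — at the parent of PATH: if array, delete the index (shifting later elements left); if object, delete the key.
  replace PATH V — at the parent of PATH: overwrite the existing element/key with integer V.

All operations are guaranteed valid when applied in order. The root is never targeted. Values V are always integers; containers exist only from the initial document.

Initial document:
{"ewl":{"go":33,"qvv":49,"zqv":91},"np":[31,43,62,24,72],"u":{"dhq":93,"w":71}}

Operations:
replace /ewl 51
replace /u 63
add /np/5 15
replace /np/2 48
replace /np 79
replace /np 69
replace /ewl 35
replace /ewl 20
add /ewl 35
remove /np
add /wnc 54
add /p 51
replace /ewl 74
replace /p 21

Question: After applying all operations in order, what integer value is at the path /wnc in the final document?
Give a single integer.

After op 1 (replace /ewl 51): {"ewl":51,"np":[31,43,62,24,72],"u":{"dhq":93,"w":71}}
After op 2 (replace /u 63): {"ewl":51,"np":[31,43,62,24,72],"u":63}
After op 3 (add /np/5 15): {"ewl":51,"np":[31,43,62,24,72,15],"u":63}
After op 4 (replace /np/2 48): {"ewl":51,"np":[31,43,48,24,72,15],"u":63}
After op 5 (replace /np 79): {"ewl":51,"np":79,"u":63}
After op 6 (replace /np 69): {"ewl":51,"np":69,"u":63}
After op 7 (replace /ewl 35): {"ewl":35,"np":69,"u":63}
After op 8 (replace /ewl 20): {"ewl":20,"np":69,"u":63}
After op 9 (add /ewl 35): {"ewl":35,"np":69,"u":63}
After op 10 (remove /np): {"ewl":35,"u":63}
After op 11 (add /wnc 54): {"ewl":35,"u":63,"wnc":54}
After op 12 (add /p 51): {"ewl":35,"p":51,"u":63,"wnc":54}
After op 13 (replace /ewl 74): {"ewl":74,"p":51,"u":63,"wnc":54}
After op 14 (replace /p 21): {"ewl":74,"p":21,"u":63,"wnc":54}
Value at /wnc: 54

Answer: 54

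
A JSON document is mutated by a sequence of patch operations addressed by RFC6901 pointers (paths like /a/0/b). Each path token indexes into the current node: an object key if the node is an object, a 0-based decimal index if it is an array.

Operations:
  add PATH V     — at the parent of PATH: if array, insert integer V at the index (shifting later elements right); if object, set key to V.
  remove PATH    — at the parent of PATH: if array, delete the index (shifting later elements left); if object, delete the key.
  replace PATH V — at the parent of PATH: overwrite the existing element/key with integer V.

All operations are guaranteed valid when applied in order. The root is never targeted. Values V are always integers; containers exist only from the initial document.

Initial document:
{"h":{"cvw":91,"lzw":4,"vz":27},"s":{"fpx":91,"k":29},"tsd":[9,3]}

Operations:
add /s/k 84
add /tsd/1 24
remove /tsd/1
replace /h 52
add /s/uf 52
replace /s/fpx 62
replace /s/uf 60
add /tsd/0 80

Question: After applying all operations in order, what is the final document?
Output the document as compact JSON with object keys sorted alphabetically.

Answer: {"h":52,"s":{"fpx":62,"k":84,"uf":60},"tsd":[80,9,3]}

Derivation:
After op 1 (add /s/k 84): {"h":{"cvw":91,"lzw":4,"vz":27},"s":{"fpx":91,"k":84},"tsd":[9,3]}
After op 2 (add /tsd/1 24): {"h":{"cvw":91,"lzw":4,"vz":27},"s":{"fpx":91,"k":84},"tsd":[9,24,3]}
After op 3 (remove /tsd/1): {"h":{"cvw":91,"lzw":4,"vz":27},"s":{"fpx":91,"k":84},"tsd":[9,3]}
After op 4 (replace /h 52): {"h":52,"s":{"fpx":91,"k":84},"tsd":[9,3]}
After op 5 (add /s/uf 52): {"h":52,"s":{"fpx":91,"k":84,"uf":52},"tsd":[9,3]}
After op 6 (replace /s/fpx 62): {"h":52,"s":{"fpx":62,"k":84,"uf":52},"tsd":[9,3]}
After op 7 (replace /s/uf 60): {"h":52,"s":{"fpx":62,"k":84,"uf":60},"tsd":[9,3]}
After op 8 (add /tsd/0 80): {"h":52,"s":{"fpx":62,"k":84,"uf":60},"tsd":[80,9,3]}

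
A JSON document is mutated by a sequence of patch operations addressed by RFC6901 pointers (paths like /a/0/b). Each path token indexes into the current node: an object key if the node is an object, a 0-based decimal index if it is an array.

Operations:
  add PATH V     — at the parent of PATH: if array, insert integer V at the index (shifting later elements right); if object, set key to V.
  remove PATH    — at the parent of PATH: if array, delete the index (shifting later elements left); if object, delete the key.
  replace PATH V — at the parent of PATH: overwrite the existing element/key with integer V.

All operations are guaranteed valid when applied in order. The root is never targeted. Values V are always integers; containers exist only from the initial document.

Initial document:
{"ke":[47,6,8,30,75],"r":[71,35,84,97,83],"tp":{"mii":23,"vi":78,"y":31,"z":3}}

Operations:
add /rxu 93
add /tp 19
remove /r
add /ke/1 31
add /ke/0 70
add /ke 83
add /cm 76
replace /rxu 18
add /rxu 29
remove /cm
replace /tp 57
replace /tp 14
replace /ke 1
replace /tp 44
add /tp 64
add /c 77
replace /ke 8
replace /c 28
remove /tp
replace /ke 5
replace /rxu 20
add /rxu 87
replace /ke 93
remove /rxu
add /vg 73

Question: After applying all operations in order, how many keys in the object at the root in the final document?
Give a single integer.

Answer: 3

Derivation:
After op 1 (add /rxu 93): {"ke":[47,6,8,30,75],"r":[71,35,84,97,83],"rxu":93,"tp":{"mii":23,"vi":78,"y":31,"z":3}}
After op 2 (add /tp 19): {"ke":[47,6,8,30,75],"r":[71,35,84,97,83],"rxu":93,"tp":19}
After op 3 (remove /r): {"ke":[47,6,8,30,75],"rxu":93,"tp":19}
After op 4 (add /ke/1 31): {"ke":[47,31,6,8,30,75],"rxu":93,"tp":19}
After op 5 (add /ke/0 70): {"ke":[70,47,31,6,8,30,75],"rxu":93,"tp":19}
After op 6 (add /ke 83): {"ke":83,"rxu":93,"tp":19}
After op 7 (add /cm 76): {"cm":76,"ke":83,"rxu":93,"tp":19}
After op 8 (replace /rxu 18): {"cm":76,"ke":83,"rxu":18,"tp":19}
After op 9 (add /rxu 29): {"cm":76,"ke":83,"rxu":29,"tp":19}
After op 10 (remove /cm): {"ke":83,"rxu":29,"tp":19}
After op 11 (replace /tp 57): {"ke":83,"rxu":29,"tp":57}
After op 12 (replace /tp 14): {"ke":83,"rxu":29,"tp":14}
After op 13 (replace /ke 1): {"ke":1,"rxu":29,"tp":14}
After op 14 (replace /tp 44): {"ke":1,"rxu":29,"tp":44}
After op 15 (add /tp 64): {"ke":1,"rxu":29,"tp":64}
After op 16 (add /c 77): {"c":77,"ke":1,"rxu":29,"tp":64}
After op 17 (replace /ke 8): {"c":77,"ke":8,"rxu":29,"tp":64}
After op 18 (replace /c 28): {"c":28,"ke":8,"rxu":29,"tp":64}
After op 19 (remove /tp): {"c":28,"ke":8,"rxu":29}
After op 20 (replace /ke 5): {"c":28,"ke":5,"rxu":29}
After op 21 (replace /rxu 20): {"c":28,"ke":5,"rxu":20}
After op 22 (add /rxu 87): {"c":28,"ke":5,"rxu":87}
After op 23 (replace /ke 93): {"c":28,"ke":93,"rxu":87}
After op 24 (remove /rxu): {"c":28,"ke":93}
After op 25 (add /vg 73): {"c":28,"ke":93,"vg":73}
Size at the root: 3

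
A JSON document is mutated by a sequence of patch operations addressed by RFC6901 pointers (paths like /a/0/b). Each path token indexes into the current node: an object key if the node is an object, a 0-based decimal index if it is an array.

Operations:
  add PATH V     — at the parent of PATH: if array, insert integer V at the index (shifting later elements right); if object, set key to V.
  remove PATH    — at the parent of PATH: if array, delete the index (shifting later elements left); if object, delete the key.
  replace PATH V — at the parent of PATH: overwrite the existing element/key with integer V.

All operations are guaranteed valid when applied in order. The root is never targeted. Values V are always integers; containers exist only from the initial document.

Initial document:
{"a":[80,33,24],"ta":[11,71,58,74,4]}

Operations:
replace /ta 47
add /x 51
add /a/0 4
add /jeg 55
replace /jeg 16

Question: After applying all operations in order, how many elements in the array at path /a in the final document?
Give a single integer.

Answer: 4

Derivation:
After op 1 (replace /ta 47): {"a":[80,33,24],"ta":47}
After op 2 (add /x 51): {"a":[80,33,24],"ta":47,"x":51}
After op 3 (add /a/0 4): {"a":[4,80,33,24],"ta":47,"x":51}
After op 4 (add /jeg 55): {"a":[4,80,33,24],"jeg":55,"ta":47,"x":51}
After op 5 (replace /jeg 16): {"a":[4,80,33,24],"jeg":16,"ta":47,"x":51}
Size at path /a: 4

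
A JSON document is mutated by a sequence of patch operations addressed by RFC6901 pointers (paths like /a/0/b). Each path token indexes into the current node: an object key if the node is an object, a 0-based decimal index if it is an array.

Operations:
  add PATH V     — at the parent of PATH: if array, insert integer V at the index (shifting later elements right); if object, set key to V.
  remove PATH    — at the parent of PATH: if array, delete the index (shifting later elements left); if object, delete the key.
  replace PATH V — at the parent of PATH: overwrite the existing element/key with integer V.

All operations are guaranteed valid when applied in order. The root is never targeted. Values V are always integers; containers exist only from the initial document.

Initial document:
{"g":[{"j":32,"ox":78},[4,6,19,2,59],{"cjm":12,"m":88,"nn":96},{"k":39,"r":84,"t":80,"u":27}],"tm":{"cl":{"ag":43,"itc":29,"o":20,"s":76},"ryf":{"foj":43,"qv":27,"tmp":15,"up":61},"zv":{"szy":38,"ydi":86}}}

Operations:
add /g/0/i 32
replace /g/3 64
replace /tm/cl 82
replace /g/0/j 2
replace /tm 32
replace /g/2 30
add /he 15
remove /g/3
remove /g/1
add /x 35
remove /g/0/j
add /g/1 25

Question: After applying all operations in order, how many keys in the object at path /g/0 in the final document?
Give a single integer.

Answer: 2

Derivation:
After op 1 (add /g/0/i 32): {"g":[{"i":32,"j":32,"ox":78},[4,6,19,2,59],{"cjm":12,"m":88,"nn":96},{"k":39,"r":84,"t":80,"u":27}],"tm":{"cl":{"ag":43,"itc":29,"o":20,"s":76},"ryf":{"foj":43,"qv":27,"tmp":15,"up":61},"zv":{"szy":38,"ydi":86}}}
After op 2 (replace /g/3 64): {"g":[{"i":32,"j":32,"ox":78},[4,6,19,2,59],{"cjm":12,"m":88,"nn":96},64],"tm":{"cl":{"ag":43,"itc":29,"o":20,"s":76},"ryf":{"foj":43,"qv":27,"tmp":15,"up":61},"zv":{"szy":38,"ydi":86}}}
After op 3 (replace /tm/cl 82): {"g":[{"i":32,"j":32,"ox":78},[4,6,19,2,59],{"cjm":12,"m":88,"nn":96},64],"tm":{"cl":82,"ryf":{"foj":43,"qv":27,"tmp":15,"up":61},"zv":{"szy":38,"ydi":86}}}
After op 4 (replace /g/0/j 2): {"g":[{"i":32,"j":2,"ox":78},[4,6,19,2,59],{"cjm":12,"m":88,"nn":96},64],"tm":{"cl":82,"ryf":{"foj":43,"qv":27,"tmp":15,"up":61},"zv":{"szy":38,"ydi":86}}}
After op 5 (replace /tm 32): {"g":[{"i":32,"j":2,"ox":78},[4,6,19,2,59],{"cjm":12,"m":88,"nn":96},64],"tm":32}
After op 6 (replace /g/2 30): {"g":[{"i":32,"j":2,"ox":78},[4,6,19,2,59],30,64],"tm":32}
After op 7 (add /he 15): {"g":[{"i":32,"j":2,"ox":78},[4,6,19,2,59],30,64],"he":15,"tm":32}
After op 8 (remove /g/3): {"g":[{"i":32,"j":2,"ox":78},[4,6,19,2,59],30],"he":15,"tm":32}
After op 9 (remove /g/1): {"g":[{"i":32,"j":2,"ox":78},30],"he":15,"tm":32}
After op 10 (add /x 35): {"g":[{"i":32,"j":2,"ox":78},30],"he":15,"tm":32,"x":35}
After op 11 (remove /g/0/j): {"g":[{"i":32,"ox":78},30],"he":15,"tm":32,"x":35}
After op 12 (add /g/1 25): {"g":[{"i":32,"ox":78},25,30],"he":15,"tm":32,"x":35}
Size at path /g/0: 2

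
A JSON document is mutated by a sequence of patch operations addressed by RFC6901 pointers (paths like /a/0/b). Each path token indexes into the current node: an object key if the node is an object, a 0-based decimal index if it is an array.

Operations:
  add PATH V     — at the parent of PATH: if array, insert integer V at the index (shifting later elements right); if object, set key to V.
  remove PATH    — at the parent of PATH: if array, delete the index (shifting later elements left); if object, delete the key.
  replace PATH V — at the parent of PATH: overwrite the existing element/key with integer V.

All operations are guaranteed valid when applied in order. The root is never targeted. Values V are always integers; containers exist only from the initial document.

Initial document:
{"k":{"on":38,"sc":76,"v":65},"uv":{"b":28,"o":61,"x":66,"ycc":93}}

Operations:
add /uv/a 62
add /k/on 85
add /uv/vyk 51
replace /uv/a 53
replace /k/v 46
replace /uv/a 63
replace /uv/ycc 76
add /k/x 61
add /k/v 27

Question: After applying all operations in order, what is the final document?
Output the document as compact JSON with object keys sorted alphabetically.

After op 1 (add /uv/a 62): {"k":{"on":38,"sc":76,"v":65},"uv":{"a":62,"b":28,"o":61,"x":66,"ycc":93}}
After op 2 (add /k/on 85): {"k":{"on":85,"sc":76,"v":65},"uv":{"a":62,"b":28,"o":61,"x":66,"ycc":93}}
After op 3 (add /uv/vyk 51): {"k":{"on":85,"sc":76,"v":65},"uv":{"a":62,"b":28,"o":61,"vyk":51,"x":66,"ycc":93}}
After op 4 (replace /uv/a 53): {"k":{"on":85,"sc":76,"v":65},"uv":{"a":53,"b":28,"o":61,"vyk":51,"x":66,"ycc":93}}
After op 5 (replace /k/v 46): {"k":{"on":85,"sc":76,"v":46},"uv":{"a":53,"b":28,"o":61,"vyk":51,"x":66,"ycc":93}}
After op 6 (replace /uv/a 63): {"k":{"on":85,"sc":76,"v":46},"uv":{"a":63,"b":28,"o":61,"vyk":51,"x":66,"ycc":93}}
After op 7 (replace /uv/ycc 76): {"k":{"on":85,"sc":76,"v":46},"uv":{"a":63,"b":28,"o":61,"vyk":51,"x":66,"ycc":76}}
After op 8 (add /k/x 61): {"k":{"on":85,"sc":76,"v":46,"x":61},"uv":{"a":63,"b":28,"o":61,"vyk":51,"x":66,"ycc":76}}
After op 9 (add /k/v 27): {"k":{"on":85,"sc":76,"v":27,"x":61},"uv":{"a":63,"b":28,"o":61,"vyk":51,"x":66,"ycc":76}}

Answer: {"k":{"on":85,"sc":76,"v":27,"x":61},"uv":{"a":63,"b":28,"o":61,"vyk":51,"x":66,"ycc":76}}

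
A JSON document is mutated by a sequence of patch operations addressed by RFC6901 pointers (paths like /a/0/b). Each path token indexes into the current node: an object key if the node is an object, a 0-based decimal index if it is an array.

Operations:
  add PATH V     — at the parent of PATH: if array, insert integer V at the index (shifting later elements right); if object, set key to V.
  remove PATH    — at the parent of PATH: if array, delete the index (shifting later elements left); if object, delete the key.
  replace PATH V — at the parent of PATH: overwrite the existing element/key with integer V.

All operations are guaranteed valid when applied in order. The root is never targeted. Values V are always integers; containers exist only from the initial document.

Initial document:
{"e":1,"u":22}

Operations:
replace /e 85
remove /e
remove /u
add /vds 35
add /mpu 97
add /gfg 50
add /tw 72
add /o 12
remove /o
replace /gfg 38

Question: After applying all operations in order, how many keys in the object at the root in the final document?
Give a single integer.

Answer: 4

Derivation:
After op 1 (replace /e 85): {"e":85,"u":22}
After op 2 (remove /e): {"u":22}
After op 3 (remove /u): {}
After op 4 (add /vds 35): {"vds":35}
After op 5 (add /mpu 97): {"mpu":97,"vds":35}
After op 6 (add /gfg 50): {"gfg":50,"mpu":97,"vds":35}
After op 7 (add /tw 72): {"gfg":50,"mpu":97,"tw":72,"vds":35}
After op 8 (add /o 12): {"gfg":50,"mpu":97,"o":12,"tw":72,"vds":35}
After op 9 (remove /o): {"gfg":50,"mpu":97,"tw":72,"vds":35}
After op 10 (replace /gfg 38): {"gfg":38,"mpu":97,"tw":72,"vds":35}
Size at the root: 4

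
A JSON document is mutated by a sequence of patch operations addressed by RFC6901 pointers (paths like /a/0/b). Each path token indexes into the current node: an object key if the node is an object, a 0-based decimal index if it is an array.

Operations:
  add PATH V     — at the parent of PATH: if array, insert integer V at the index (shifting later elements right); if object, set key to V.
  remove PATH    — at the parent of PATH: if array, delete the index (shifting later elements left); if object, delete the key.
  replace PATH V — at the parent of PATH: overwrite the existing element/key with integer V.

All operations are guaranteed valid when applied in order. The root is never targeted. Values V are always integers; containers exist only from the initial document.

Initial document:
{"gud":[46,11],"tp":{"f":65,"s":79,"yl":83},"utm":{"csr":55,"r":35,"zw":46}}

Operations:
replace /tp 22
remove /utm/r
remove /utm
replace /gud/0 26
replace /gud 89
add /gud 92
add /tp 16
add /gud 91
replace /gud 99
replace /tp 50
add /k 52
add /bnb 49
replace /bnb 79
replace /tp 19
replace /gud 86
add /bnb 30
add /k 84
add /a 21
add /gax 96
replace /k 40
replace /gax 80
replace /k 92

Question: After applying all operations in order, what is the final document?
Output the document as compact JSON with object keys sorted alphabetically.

After op 1 (replace /tp 22): {"gud":[46,11],"tp":22,"utm":{"csr":55,"r":35,"zw":46}}
After op 2 (remove /utm/r): {"gud":[46,11],"tp":22,"utm":{"csr":55,"zw":46}}
After op 3 (remove /utm): {"gud":[46,11],"tp":22}
After op 4 (replace /gud/0 26): {"gud":[26,11],"tp":22}
After op 5 (replace /gud 89): {"gud":89,"tp":22}
After op 6 (add /gud 92): {"gud":92,"tp":22}
After op 7 (add /tp 16): {"gud":92,"tp":16}
After op 8 (add /gud 91): {"gud":91,"tp":16}
After op 9 (replace /gud 99): {"gud":99,"tp":16}
After op 10 (replace /tp 50): {"gud":99,"tp":50}
After op 11 (add /k 52): {"gud":99,"k":52,"tp":50}
After op 12 (add /bnb 49): {"bnb":49,"gud":99,"k":52,"tp":50}
After op 13 (replace /bnb 79): {"bnb":79,"gud":99,"k":52,"tp":50}
After op 14 (replace /tp 19): {"bnb":79,"gud":99,"k":52,"tp":19}
After op 15 (replace /gud 86): {"bnb":79,"gud":86,"k":52,"tp":19}
After op 16 (add /bnb 30): {"bnb":30,"gud":86,"k":52,"tp":19}
After op 17 (add /k 84): {"bnb":30,"gud":86,"k":84,"tp":19}
After op 18 (add /a 21): {"a":21,"bnb":30,"gud":86,"k":84,"tp":19}
After op 19 (add /gax 96): {"a":21,"bnb":30,"gax":96,"gud":86,"k":84,"tp":19}
After op 20 (replace /k 40): {"a":21,"bnb":30,"gax":96,"gud":86,"k":40,"tp":19}
After op 21 (replace /gax 80): {"a":21,"bnb":30,"gax":80,"gud":86,"k":40,"tp":19}
After op 22 (replace /k 92): {"a":21,"bnb":30,"gax":80,"gud":86,"k":92,"tp":19}

Answer: {"a":21,"bnb":30,"gax":80,"gud":86,"k":92,"tp":19}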